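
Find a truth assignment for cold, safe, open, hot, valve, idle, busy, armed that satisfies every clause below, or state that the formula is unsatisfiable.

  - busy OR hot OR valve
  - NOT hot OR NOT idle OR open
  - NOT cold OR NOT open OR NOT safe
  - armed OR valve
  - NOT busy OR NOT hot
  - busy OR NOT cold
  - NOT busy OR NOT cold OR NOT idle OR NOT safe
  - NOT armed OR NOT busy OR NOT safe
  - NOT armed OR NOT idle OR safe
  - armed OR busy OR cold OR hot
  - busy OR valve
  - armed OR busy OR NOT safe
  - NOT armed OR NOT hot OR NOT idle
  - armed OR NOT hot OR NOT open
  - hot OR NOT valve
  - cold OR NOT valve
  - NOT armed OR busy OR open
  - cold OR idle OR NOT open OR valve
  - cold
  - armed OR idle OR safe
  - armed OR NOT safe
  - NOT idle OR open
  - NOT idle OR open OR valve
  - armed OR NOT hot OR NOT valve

Unit clause (cold) forces cold = True.
In (busy OR NOT cold) only busy is left, so busy = True.
In (NOT busy OR NOT hot) only NOT hot is left, so hot = False.
In (hot OR NOT valve) only NOT valve is left, so valve = False.
In (armed OR valve) only armed is left, so armed = True.
In (NOT armed OR NOT busy OR NOT safe) only NOT safe is left, so safe = False.
In (NOT armed OR NOT idle OR safe) only NOT idle is left, so idle = False.
Set open = True.
All clauses satisfied.

cold = True; safe = False; open = True; hot = False; valve = False; idle = False; busy = True; armed = True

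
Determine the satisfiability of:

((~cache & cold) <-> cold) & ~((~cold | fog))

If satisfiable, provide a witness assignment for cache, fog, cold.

cache=F, fog=F, cold=T

  (~cache & cold) <-> cold = True
    ~cache & cold = True
      ~cache = True
  ~((~cold | fog)) = True
    ~cold | fog = False
      ~cold = False
Both conjuncts True, so the formula holds.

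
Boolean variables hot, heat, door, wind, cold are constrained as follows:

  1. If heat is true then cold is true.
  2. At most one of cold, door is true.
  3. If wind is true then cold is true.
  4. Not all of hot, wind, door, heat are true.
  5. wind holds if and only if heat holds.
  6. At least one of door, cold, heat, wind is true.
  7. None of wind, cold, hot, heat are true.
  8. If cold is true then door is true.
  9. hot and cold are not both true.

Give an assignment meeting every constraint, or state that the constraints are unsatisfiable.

hot = False, heat = False, door = True, wind = False, cold = False

  (1) heat=F ⇒ cold: vacuous ✓
  (2) {cold, door}: 1 true — at most one ✓
  (3) wind=F ⇒ cold: vacuous ✓
  (4) {hot, wind, door, heat}: 1/4 true — not all ✓
  (5) wind=F, heat=F — same ✓
  (6) {door, cold, heat, wind}: 1 true — at least one ✓
  (7) {wind, cold, hot, heat}: 0 true — none ✓
  (8) cold=F ⇒ door: vacuous ✓
  (9) hot=F, cold=F — not both ✓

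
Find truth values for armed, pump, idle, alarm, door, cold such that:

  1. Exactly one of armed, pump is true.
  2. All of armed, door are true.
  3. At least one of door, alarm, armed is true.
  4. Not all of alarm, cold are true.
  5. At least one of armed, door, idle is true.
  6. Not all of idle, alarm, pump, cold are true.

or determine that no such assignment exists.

armed = True; pump = False; idle = False; alarm = True; door = True; cold = False

  (1) {armed, pump}: 1 true — exactly one ✓
  (2) {armed, door}: all 2 true ✓
  (3) {door, alarm, armed}: 3 true — at least one ✓
  (4) {alarm, cold}: 1/2 true — not all ✓
  (5) {armed, door, idle}: 2 true — at least one ✓
  (6) {idle, alarm, pump, cold}: 1/4 true — not all ✓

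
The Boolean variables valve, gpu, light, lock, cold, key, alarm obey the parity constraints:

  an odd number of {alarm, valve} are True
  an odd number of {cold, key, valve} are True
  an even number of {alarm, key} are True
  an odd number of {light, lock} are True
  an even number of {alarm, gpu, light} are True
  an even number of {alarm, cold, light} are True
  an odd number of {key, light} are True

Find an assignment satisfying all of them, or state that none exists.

Adding constraints 1, 2, 6, 7 mod 2: every variable appears an even number of times on the left, so the left side is 0.
But the right sides sum to 1 (mod 2). 0 ≠ 1 — the system is inconsistent.

Unsatisfiable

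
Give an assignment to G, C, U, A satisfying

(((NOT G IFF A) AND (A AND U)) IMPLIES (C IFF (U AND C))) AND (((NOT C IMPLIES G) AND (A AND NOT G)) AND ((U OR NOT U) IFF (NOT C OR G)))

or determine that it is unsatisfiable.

Case G = True: the conjunct NOT G is False.
Case G = False: the formula simplifies to ((A AND (A AND U)) IMPLIES (C IFF (U AND C))) AND ((C AND A) AND ((U OR NOT U) IFF NOT C)).
  C = True: simplifies to ((A AND (A AND U)) IMPLIES U) AND (A AND NOT ((U OR NOT U))).
    U = True: the conjunct NOT ((U OR NOT U)) becomes NOT ((True OR False)) = False.
    U = False: the conjunct NOT ((U OR NOT U)) becomes NOT ((False OR True)) = False.
  C = False: the conjunct C is False.
Both cases fail — unsatisfiable.

The formula is unsatisfiable.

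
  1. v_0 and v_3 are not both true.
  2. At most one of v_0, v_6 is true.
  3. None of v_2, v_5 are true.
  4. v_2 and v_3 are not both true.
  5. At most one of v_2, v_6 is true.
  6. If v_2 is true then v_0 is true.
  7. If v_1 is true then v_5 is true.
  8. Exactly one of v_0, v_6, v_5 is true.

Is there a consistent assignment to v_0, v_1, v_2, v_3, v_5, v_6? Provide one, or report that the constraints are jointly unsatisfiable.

v_0 = False, v_1 = False, v_2 = False, v_3 = True, v_5 = False, v_6 = True

  (1) v_0=F, v_3=T — not both ✓
  (2) {v_0, v_6}: 1 true — at most one ✓
  (3) {v_2, v_5}: 0 true — none ✓
  (4) v_2=F, v_3=T — not both ✓
  (5) {v_2, v_6}: 1 true — at most one ✓
  (6) v_2=F ⇒ v_0: vacuous ✓
  (7) v_1=F ⇒ v_5: vacuous ✓
  (8) {v_0, v_6, v_5}: 1 true — exactly one ✓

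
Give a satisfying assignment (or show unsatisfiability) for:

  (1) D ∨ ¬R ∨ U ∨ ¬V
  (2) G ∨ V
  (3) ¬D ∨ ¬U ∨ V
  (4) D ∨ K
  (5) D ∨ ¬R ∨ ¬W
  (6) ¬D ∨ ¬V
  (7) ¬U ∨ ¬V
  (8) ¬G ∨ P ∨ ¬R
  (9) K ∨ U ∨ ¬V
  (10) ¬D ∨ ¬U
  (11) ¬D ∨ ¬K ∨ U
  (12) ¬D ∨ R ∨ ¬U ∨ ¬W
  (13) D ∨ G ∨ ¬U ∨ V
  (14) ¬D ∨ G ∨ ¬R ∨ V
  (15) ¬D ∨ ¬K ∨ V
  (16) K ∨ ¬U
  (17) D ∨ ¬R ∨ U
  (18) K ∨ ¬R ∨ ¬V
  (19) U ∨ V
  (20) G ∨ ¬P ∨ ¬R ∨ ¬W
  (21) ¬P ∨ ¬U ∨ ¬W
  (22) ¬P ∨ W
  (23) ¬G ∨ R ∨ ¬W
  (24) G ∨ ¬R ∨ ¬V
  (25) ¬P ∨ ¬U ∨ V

Set P = False.
Set V = True.
  then (¬D ∨ ¬V) forces D = False.
  then (¬U ∨ ¬V) forces U = False.
  then (K ∨ U ∨ ¬V) forces K = True.
  then (D ∨ ¬R ∨ U) forces R = False.
Set G = False.
Set W = True.
All clauses satisfied.

P=F, V=T, D=F, R=F, G=F, U=F, W=T, K=T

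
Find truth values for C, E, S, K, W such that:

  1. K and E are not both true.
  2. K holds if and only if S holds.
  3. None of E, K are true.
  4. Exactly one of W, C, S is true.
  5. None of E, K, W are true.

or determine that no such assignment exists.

C=T; E=F; S=F; K=F; W=F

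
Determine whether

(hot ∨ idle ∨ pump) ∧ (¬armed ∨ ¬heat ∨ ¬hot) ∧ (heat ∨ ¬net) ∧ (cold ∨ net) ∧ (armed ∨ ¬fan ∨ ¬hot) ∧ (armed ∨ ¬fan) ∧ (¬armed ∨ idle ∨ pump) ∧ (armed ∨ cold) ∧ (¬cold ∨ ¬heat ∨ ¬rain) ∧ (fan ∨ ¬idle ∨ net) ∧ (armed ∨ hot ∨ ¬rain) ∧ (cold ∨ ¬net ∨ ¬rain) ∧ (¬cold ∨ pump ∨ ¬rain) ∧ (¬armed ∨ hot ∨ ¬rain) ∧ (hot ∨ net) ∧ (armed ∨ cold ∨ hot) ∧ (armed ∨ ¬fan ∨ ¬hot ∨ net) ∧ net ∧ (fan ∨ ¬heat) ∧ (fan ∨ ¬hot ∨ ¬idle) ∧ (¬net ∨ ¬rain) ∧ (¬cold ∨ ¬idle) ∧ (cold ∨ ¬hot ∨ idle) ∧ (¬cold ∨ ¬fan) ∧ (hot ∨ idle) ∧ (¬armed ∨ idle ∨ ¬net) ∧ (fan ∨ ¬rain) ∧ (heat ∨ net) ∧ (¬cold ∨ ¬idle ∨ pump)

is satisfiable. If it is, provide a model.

heat = True, cold = False, pump = True, net = True, rain = False, armed = True, fan = True, idle = True, hot = False

Unit clause (net) forces net = True.
In (¬net ∨ ¬rain) only ¬rain is left, so rain = False.
In (heat ∨ ¬net) only heat is left, so heat = True.
In (fan ∨ ¬heat) only fan is left, so fan = True.
In (¬cold ∨ ¬fan) only ¬cold is left, so cold = False.
In (armed ∨ ¬fan) only armed is left, so armed = True.
In (¬armed ∨ idle ∨ ¬net) only idle is left, so idle = True.
In (¬armed ∨ ¬heat ∨ ¬hot) only ¬hot is left, so hot = False.
Set pump = True.
All clauses satisfied.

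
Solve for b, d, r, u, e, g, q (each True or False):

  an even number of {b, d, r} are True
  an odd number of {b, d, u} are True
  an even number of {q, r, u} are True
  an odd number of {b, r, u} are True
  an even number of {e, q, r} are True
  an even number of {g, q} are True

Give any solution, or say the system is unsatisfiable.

b = False; d = True; r = True; u = False; e = False; g = True; q = True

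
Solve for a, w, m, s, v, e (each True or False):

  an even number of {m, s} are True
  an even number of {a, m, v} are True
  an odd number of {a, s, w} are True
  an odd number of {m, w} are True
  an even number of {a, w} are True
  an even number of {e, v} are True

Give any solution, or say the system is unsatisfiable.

a: False, w: False, m: True, s: True, v: True, e: True

{m, s}: 2 true → even ✓
{a, m, v}: 2 true → even ✓
{a, s, w}: 1 true → odd ✓
{m, w}: 1 true → odd ✓
{a, w}: 0 true → even ✓
{e, v}: 2 true → even ✓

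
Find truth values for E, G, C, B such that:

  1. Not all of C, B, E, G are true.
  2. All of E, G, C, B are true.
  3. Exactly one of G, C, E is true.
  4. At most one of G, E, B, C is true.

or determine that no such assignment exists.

Case E = True:
  (2) forces G = True.
  Constraint (3) is violated (G=T, E=T) — contradiction.
Case E = False:
  Constraint (2) is violated (E=F) — contradiction.
Both cases fail — unsatisfiable.

No satisfying assignment exists.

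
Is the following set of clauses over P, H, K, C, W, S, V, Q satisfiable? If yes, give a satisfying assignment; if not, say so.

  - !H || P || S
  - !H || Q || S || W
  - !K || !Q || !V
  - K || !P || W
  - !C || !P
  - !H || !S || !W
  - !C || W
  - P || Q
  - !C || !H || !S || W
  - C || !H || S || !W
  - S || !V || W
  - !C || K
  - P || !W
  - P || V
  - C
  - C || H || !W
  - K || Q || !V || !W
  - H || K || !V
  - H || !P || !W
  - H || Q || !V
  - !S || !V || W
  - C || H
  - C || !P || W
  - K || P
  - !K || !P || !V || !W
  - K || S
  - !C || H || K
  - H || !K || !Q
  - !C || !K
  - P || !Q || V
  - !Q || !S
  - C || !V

UNSATISFIABLE

Case K = True:
  (C) forces C = True.
  Clause (!C || !K) is falsified — contradiction.
Case K = False:
  (!C || K) forces C = False.
  Clause (C) is falsified — contradiction.
Both cases fail, so the formula is unsatisfiable.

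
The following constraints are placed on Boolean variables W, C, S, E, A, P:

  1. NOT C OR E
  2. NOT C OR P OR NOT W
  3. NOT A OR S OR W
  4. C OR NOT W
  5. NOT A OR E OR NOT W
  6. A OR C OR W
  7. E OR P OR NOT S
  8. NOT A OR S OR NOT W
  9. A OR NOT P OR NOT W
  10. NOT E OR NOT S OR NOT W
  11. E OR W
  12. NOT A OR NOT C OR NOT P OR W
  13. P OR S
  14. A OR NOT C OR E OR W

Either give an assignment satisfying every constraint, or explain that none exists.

W = False, C = True, S = True, E = True, A = False, P = True

Set W = False.
  then (E OR W) forces E = True.
Set C = True.
Set S = True.
Set A = False.
Set P = True.
All clauses satisfied.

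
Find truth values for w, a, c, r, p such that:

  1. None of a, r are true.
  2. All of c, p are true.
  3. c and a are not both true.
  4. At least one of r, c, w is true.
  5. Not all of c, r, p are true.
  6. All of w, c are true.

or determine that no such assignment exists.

w = True, a = False, c = True, r = False, p = True

  (1) {a, r}: 0 true — none ✓
  (2) {c, p}: all 2 true ✓
  (3) c=T, a=F — not both ✓
  (4) {r, c, w}: 2 true — at least one ✓
  (5) {c, r, p}: 2/3 true — not all ✓
  (6) {w, c}: all 2 true ✓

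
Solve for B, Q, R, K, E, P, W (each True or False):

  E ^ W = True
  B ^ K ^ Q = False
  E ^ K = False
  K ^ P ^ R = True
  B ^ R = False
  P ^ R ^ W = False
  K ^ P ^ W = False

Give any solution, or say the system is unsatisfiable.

B=F, Q=F, R=F, K=F, E=F, P=T, W=T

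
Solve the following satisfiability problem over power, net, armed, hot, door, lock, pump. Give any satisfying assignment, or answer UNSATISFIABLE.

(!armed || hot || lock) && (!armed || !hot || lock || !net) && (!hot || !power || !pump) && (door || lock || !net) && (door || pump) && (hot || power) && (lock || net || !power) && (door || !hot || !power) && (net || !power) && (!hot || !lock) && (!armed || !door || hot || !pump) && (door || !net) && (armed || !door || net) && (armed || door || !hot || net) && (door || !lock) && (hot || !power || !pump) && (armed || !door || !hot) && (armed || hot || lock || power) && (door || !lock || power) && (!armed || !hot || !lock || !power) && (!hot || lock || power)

power=T; net=T; armed=F; hot=F; door=T; lock=T; pump=F

Set power = True.
  then (net || !power) forces net = True.
  then (door || !net) forces door = True.
Set armed = False.
  then (armed || !door || !hot) forces hot = False.
  then (hot || !power || !pump) forces pump = False.
Set lock = True.
All clauses satisfied.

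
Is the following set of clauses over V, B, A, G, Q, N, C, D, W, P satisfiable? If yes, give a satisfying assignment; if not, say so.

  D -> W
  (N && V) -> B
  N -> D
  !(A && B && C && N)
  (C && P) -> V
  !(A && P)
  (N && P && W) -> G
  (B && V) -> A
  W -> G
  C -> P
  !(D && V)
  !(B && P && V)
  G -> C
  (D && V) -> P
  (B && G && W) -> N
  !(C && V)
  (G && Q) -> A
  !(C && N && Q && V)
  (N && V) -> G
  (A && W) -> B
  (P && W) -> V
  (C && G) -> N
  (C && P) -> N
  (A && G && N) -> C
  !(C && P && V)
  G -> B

V=T, B=F, A=F, G=F, Q=T, N=F, C=F, D=F, W=F, P=F

Set V = True.
  then (!C || !V) forces C = False.
  then (C || !G) forces G = False.
  then (!D || !V) forces D = False.
  then (D || !N) forces N = False.
  then (G || !W) forces W = False.
Set B = False.
Set A = False.
Set Q = True.
Set P = False.
All clauses satisfied.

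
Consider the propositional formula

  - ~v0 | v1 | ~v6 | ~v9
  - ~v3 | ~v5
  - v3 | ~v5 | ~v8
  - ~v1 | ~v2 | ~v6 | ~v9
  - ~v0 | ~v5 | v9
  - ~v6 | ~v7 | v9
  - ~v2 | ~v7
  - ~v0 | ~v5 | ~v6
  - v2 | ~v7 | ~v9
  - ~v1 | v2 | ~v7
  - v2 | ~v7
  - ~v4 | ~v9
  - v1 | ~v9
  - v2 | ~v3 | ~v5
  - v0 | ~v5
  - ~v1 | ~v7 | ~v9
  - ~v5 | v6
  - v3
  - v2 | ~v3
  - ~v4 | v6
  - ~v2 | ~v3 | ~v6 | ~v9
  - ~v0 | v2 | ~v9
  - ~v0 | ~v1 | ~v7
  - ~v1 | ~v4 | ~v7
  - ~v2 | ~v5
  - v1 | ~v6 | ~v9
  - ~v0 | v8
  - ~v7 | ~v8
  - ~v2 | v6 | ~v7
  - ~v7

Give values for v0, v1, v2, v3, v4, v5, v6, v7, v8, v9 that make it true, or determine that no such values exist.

Unit clause (v3) forces v3 = True.
In (v2 | ~v3) only v2 is left, so v2 = True.
In (~v2 | ~v5) only ~v5 is left, so v5 = False.
Unit clause (~v7) forces v7 = False.
Set v0 = True.
  then (~v0 | v8) forces v8 = True.
Set v1 = True.
Set v4 = False.
Set v6 = True.
  then (~v1 | ~v2 | ~v6 | ~v9) forces v9 = False.
All clauses satisfied.

v0=T, v1=T, v2=T, v3=T, v4=F, v5=F, v6=T, v7=F, v8=T, v9=F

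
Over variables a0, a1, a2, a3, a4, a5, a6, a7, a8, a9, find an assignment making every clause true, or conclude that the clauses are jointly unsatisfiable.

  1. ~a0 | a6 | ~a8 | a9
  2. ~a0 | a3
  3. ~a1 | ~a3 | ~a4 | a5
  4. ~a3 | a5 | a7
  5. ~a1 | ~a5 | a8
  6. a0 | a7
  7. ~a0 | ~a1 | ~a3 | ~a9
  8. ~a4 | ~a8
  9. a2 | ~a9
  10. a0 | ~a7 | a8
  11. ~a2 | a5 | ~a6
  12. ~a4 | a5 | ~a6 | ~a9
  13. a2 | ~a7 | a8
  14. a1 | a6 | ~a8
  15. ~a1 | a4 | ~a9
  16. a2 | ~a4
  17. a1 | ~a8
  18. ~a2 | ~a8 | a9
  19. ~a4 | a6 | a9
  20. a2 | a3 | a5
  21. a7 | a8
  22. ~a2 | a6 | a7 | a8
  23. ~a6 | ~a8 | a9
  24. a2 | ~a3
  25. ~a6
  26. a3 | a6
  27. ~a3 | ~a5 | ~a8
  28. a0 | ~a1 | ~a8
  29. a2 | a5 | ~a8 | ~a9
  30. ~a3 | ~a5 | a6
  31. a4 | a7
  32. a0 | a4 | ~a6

Unit clause (~a6) forces a6 = False.
In (a3 | a6) only a3 is left, so a3 = True.
In (~a3 | ~a5 | a6) only ~a5 is left, so a5 = False.
In (~a3 | a5 | a7) only a7 is left, so a7 = True.
In (a2 | ~a3) only a2 is left, so a2 = True.
Try a0 = False:
  (a0 | ~a7 | a8) forces a8 = True.
  (~a4 | ~a8) forces a4 = False.
  (a1 | a6 | ~a8) forces a1 = True.
  clause (a0 | ~a1 | ~a8) is falsified — backtrack.
So a0 = True.
Set a1 = True.
  then (~a1 | ~a3 | ~a4 | a5) forces a4 = False.
  then (~a0 | ~a1 | ~a3 | ~a9) forces a9 = False.
  then (~a2 | ~a8 | a9) forces a8 = False.
All clauses satisfied.

a0: True, a1: True, a2: True, a3: True, a4: False, a5: False, a6: False, a7: True, a8: False, a9: False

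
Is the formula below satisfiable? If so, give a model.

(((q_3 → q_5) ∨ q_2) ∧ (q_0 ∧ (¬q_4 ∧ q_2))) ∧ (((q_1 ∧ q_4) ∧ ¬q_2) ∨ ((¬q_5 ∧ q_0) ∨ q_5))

q_0 = True, q_1 = True, q_2 = True, q_3 = True, q_4 = False, q_5 = False

  ((q_3 → q_5) ∨ q_2) ∧ (q_0 ∧ (¬q_4 ∧ q_2)) = True
    (q_3 → q_5) ∨ q_2 = True
      q_3 → q_5 = False
    q_0 ∧ (¬q_4 ∧ q_2) = True
      ¬q_4 ∧ q_2 = True
        ¬q_4 = True
  ((q_1 ∧ q_4) ∧ ¬q_2) ∨ ((¬q_5 ∧ q_0) ∨ q_5) = True
    (q_1 ∧ q_4) ∧ ¬q_2 = False
      q_1 ∧ q_4 = False
      ¬q_2 = False
    (¬q_5 ∧ q_0) ∨ q_5 = True
      ¬q_5 ∧ q_0 = True
        ¬q_5 = True
Both conjuncts True, so the formula holds.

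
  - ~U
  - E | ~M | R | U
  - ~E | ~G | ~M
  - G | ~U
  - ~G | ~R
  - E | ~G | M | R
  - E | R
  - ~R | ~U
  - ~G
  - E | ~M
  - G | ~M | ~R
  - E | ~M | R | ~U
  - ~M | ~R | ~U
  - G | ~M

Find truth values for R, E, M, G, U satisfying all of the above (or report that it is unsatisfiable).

Unit clause (~U) forces U = False.
Unit clause (~G) forces G = False.
In (G | ~M) only ~M is left, so M = False.
Set R = False.
  then (E | R) forces E = True.
All clauses satisfied.

R = False, E = True, M = False, G = False, U = False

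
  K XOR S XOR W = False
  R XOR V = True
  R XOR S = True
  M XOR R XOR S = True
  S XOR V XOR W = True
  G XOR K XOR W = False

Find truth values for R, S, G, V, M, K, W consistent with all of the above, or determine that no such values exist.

R = True, S = False, G = False, V = False, M = False, K = True, W = True

K XOR S XOR W = T XOR F XOR T = False ✓
R XOR V = T XOR F = True ✓
R XOR S = T XOR F = True ✓
M XOR R XOR S = F XOR T XOR F = True ✓
S XOR V XOR W = F XOR F XOR T = True ✓
G XOR K XOR W = F XOR T XOR T = False ✓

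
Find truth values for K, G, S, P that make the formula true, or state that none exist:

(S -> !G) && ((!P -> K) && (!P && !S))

K = True, G = True, S = False, P = False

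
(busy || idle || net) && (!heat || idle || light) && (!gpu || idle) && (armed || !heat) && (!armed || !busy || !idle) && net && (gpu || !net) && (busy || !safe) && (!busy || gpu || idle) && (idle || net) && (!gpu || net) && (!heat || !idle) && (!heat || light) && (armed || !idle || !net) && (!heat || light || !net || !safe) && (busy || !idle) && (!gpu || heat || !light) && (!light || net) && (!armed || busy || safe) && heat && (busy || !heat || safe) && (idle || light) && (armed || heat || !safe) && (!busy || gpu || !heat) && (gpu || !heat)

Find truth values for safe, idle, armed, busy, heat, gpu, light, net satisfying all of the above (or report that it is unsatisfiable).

No satisfying assignment exists.

Case net = True:
  (gpu || !net) forces gpu = True.
  (!gpu || idle) forces idle = True.
  (!heat || !idle) forces heat = False.
  Clause (heat) is falsified — contradiction.
Case net = False:
  Clause (net) is falsified — contradiction.
Both cases fail, so the formula is unsatisfiable.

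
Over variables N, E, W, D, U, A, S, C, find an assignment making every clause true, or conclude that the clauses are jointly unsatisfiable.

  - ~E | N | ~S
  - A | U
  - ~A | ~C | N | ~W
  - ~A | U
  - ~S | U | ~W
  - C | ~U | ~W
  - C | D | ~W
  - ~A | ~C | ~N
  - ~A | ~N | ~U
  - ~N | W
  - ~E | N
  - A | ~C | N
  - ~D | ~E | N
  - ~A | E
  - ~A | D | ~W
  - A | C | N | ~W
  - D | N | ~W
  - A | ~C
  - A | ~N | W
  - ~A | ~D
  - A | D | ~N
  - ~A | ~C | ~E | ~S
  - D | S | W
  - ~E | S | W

N=F; E=F; W=F; D=F; U=T; A=F; S=T; C=F

Set N = False.
  then (~E | N) forces E = False.
  then (~A | E) forces A = False.
  then (A | ~C) forces C = False.
  then (A | U) forces U = True.
  then (C | ~U | ~W) forces W = False.
Set D = False.
  then (D | S | W) forces S = True.
All clauses satisfied.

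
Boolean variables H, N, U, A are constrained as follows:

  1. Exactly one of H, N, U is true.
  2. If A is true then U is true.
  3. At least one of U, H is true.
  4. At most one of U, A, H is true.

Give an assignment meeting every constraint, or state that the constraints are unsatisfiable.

H = True, N = False, U = False, A = False

  (1) {H, N, U}: 1 true — exactly one ✓
  (2) A=F ⇒ U: vacuous ✓
  (3) {U, H}: 1 true — at least one ✓
  (4) {U, A, H}: 1 true — at most one ✓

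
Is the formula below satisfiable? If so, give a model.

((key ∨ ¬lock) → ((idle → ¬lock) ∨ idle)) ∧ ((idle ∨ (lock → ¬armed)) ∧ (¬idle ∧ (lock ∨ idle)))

armed = False, idle = False, lock = True, key = True

  (key ∨ ¬lock) → ((idle → ¬lock) ∨ idle) = True
    key ∨ ¬lock = True
      ¬lock = False
    (idle → ¬lock) ∨ idle = True
      idle → ¬lock = True
        ¬lock = False
  (idle ∨ (lock → ¬armed)) ∧ (¬idle ∧ (lock ∨ idle)) = True
    idle ∨ (lock → ¬armed) = True
      lock → ¬armed = True
        ¬armed = True
    ¬idle ∧ (lock ∨ idle) = True
      ¬idle = True
      lock ∨ idle = True
Both conjuncts True, so the formula holds.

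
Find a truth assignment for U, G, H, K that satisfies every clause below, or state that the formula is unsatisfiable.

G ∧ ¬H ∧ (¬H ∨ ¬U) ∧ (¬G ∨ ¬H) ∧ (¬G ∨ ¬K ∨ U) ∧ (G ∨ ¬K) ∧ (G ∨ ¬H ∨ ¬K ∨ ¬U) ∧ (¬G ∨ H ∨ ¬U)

U: False, G: True, H: False, K: False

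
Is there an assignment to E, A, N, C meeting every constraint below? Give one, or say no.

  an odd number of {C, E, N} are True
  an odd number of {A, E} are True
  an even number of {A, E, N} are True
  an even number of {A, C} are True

Adding constraints 1, 3, 4 mod 2: every variable appears an even number of times on the left, so the left side is 0.
But the right sides sum to 1 (mod 2). 0 ≠ 1 — the system is inconsistent.

No satisfying assignment exists.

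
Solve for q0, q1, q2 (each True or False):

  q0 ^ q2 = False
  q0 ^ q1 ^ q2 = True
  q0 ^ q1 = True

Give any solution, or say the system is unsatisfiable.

q0: False; q1: True; q2: False

q0 ^ q2 = F ^ F = False ✓
q0 ^ q1 ^ q2 = F ^ T ^ F = True ✓
q0 ^ q1 = F ^ T = True ✓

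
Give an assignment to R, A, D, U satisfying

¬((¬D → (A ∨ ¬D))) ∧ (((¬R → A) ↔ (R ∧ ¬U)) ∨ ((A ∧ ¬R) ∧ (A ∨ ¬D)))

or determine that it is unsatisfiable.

The conjunct ¬((¬D → (A ∨ ¬D))) is unsatisfiable on its own:
  A=F, D=F: evaluates to False.
  A=F, D=T: evaluates to False.
  A=T, D=F: evaluates to False.
  A=T, D=T: evaluates to False.
So the whole conjunction is unsatisfiable.

The formula is unsatisfiable.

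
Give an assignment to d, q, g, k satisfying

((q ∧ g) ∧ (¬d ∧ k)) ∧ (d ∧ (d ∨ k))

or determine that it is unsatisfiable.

No satisfying assignment exists.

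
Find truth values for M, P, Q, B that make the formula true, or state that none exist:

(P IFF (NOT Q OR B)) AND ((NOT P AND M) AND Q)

M=T, P=F, Q=T, B=F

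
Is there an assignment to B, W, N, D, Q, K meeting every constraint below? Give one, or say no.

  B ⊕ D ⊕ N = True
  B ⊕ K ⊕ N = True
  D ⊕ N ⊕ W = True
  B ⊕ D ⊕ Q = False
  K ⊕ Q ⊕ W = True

Adding constraints 2, 3, 4, 5 mod 2: every variable appears an even number of times on the left, so the left side is 0.
But the right sides sum to 1 (mod 2). 0 ≠ 1 — the system is inconsistent.

The formula is unsatisfiable.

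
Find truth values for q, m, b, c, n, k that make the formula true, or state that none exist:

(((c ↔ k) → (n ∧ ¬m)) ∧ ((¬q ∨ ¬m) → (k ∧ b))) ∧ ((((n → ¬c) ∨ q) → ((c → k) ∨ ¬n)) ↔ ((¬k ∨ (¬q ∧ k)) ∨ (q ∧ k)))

q = True, m = True, b = True, c = False, n = False, k = True

  ((c ↔ k) → (n ∧ ¬m)) ∧ ((¬q ∨ ¬m) → (k ∧ b)) = True
    (c ↔ k) → (n ∧ ¬m) = True
      c ↔ k = False
      n ∧ ¬m = False
        ¬m = False
    (¬q ∨ ¬m) → (k ∧ b) = True
      ¬q ∨ ¬m = False
        ¬q = False
        ¬m = False
      k ∧ b = True
  (((n → ¬c) ∨ q) → ((c → k) ∨ ¬n)) ↔ ((¬k ∨ (¬q ∧ k)) ∨ (q ∧ k)) = True
    ((n → ¬c) ∨ q) → ((c → k) ∨ ¬n) = True
      (n → ¬c) ∨ q = True
        n → ¬c = True
          ¬c = True
      (c → k) ∨ ¬n = True
        c → k = True
        ¬n = True
    (¬k ∨ (¬q ∧ k)) ∨ (q ∧ k) = True
      ¬k ∨ (¬q ∧ k) = False
        ¬k = False
        ¬q ∧ k = False
          ¬q = False
      q ∧ k = True
Both conjuncts True, so the formula holds.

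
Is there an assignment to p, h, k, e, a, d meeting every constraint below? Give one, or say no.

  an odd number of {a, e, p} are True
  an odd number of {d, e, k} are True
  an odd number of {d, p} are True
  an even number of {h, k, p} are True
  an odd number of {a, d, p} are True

p = False, h = True, k = True, e = True, a = False, d = True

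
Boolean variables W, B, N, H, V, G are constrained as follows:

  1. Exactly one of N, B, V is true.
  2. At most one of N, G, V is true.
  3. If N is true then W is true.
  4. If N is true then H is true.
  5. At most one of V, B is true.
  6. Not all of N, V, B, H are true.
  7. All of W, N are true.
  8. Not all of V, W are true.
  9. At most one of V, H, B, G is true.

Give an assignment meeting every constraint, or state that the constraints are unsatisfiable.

W: True, B: False, N: True, H: True, V: False, G: False

  (1) {N, B, V}: 1 true — exactly one ✓
  (2) {N, G, V}: 1 true — at most one ✓
  (3) N=T ⇒ W: T ✓
  (4) N=T ⇒ H: T ✓
  (5) {V, B}: 0 true — at most one ✓
  (6) {N, V, B, H}: 2/4 true — not all ✓
  (7) {W, N}: all 2 true ✓
  (8) {V, W}: 1/2 true — not all ✓
  (9) {V, H, B, G}: 1 true — at most one ✓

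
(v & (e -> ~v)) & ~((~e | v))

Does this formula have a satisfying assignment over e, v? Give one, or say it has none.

UNSATISFIABLE

Case v = True: the conjunct ~((~e | v)) becomes ~((~e | True)) = False.
Case v = False: the conjunct v is False.
Both cases fail — unsatisfiable.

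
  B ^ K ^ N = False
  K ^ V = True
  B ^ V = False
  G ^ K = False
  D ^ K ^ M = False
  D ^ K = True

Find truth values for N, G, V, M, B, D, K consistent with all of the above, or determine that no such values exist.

N = True, G = True, V = False, M = True, B = False, D = False, K = True

B ^ K ^ N = F ^ T ^ T = False ✓
K ^ V = T ^ F = True ✓
B ^ V = F ^ F = False ✓
G ^ K = T ^ T = False ✓
D ^ K ^ M = F ^ T ^ T = False ✓
D ^ K = F ^ T = True ✓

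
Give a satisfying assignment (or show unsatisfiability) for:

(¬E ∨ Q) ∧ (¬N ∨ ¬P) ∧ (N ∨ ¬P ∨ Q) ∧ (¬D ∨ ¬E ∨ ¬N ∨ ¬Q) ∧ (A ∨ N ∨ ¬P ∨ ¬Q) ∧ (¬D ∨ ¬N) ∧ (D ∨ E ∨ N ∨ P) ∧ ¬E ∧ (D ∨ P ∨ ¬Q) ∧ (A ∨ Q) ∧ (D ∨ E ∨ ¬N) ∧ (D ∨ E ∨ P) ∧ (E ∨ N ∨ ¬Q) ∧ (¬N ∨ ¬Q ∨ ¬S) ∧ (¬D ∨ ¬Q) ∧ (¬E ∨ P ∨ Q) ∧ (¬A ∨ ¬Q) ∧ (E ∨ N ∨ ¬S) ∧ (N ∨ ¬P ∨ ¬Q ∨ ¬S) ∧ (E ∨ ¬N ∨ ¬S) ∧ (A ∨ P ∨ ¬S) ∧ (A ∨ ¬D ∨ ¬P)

Unit clause (¬E) forces E = False.
Try P = True:
  (¬N ∨ ¬P) forces N = False.
  (N ∨ ¬P ∨ Q) forces Q = True.
  clause (E ∨ N ∨ ¬Q) is falsified — backtrack.
So P = False.
  then (D ∨ E ∨ P) forces D = True.
  then (¬D ∨ ¬Q) forces Q = False.
  then (¬D ∨ ¬N) forces N = False.
  then (A ∨ Q) forces A = True.
  then (E ∨ N ∨ ¬S) forces S = False.
All clauses satisfied.

E = False, P = False, D = True, A = True, S = False, Q = False, N = False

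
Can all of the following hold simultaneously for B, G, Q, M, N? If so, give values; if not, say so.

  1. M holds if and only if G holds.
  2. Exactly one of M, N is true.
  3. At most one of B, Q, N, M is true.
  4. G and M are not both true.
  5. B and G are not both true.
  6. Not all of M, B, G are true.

B=F; G=F; Q=F; M=F; N=T

  (1) M=F, G=F — same ✓
  (2) {M, N}: 1 true — exactly one ✓
  (3) {B, Q, N, M}: 1 true — at most one ✓
  (4) G=F, M=F — not both ✓
  (5) B=F, G=F — not both ✓
  (6) {M, B, G}: 0/3 true — not all ✓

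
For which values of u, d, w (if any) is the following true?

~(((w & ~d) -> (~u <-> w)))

u = True, d = False, w = True

  ~(((w & ~d) -> (~u <-> w))) = True
    (w & ~d) -> (~u <-> w) = False
      w & ~d = True
        ~d = True
      ~u <-> w = False
        ~u = False
The formula evaluates to True.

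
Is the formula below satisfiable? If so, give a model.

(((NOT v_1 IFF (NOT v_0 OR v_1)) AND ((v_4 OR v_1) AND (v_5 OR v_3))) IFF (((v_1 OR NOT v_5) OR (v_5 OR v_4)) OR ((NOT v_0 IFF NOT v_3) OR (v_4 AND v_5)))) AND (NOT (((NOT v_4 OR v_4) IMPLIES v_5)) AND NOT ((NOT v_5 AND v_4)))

Case v_5 = True: the conjunct NOT (((NOT v_4 OR v_4) IMPLIES v_5)) becomes NOT (((NOT v_4 OR v_4) IMPLIES True)) = False.
Case v_5 = False: the formula simplifies to ((NOT v_1 IFF (NOT v_0 OR v_1)) AND ((v_4 OR v_1) AND v_3)) AND (NOT (NOT ((NOT v_4 OR v_4))) AND NOT v_4).
  v_4 = True: the conjunct NOT v_4 is False.
  v_4 = False: simplifies to (NOT v_1 IFF (NOT v_0 OR v_1)) AND (v_1 AND v_3).
    v_1 = True: the conjunct NOT v_1 IFF (NOT v_0 OR v_1) becomes NOT True IFF (NOT v_0 OR True) = False.
    v_1 = False: the conjunct v_1 is False.
Both cases fail — unsatisfiable.

Unsatisfiable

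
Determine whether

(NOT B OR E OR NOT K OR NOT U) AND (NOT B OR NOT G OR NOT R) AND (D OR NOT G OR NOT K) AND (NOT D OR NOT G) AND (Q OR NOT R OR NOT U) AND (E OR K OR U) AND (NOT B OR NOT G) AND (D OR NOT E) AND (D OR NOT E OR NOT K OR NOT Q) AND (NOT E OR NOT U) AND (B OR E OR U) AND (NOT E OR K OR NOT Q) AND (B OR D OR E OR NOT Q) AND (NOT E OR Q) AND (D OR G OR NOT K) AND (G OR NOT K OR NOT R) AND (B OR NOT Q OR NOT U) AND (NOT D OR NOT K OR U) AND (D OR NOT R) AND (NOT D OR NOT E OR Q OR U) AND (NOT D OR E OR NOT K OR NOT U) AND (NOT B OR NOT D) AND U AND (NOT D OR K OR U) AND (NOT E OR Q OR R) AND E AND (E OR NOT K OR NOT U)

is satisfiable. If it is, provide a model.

Case U = True:
  (NOT E OR NOT U) forces E = False.
  Clause (E) is falsified — contradiction.
Case U = False:
  Clause (U) is falsified — contradiction.
Both cases fail, so the formula is unsatisfiable.

The formula is unsatisfiable.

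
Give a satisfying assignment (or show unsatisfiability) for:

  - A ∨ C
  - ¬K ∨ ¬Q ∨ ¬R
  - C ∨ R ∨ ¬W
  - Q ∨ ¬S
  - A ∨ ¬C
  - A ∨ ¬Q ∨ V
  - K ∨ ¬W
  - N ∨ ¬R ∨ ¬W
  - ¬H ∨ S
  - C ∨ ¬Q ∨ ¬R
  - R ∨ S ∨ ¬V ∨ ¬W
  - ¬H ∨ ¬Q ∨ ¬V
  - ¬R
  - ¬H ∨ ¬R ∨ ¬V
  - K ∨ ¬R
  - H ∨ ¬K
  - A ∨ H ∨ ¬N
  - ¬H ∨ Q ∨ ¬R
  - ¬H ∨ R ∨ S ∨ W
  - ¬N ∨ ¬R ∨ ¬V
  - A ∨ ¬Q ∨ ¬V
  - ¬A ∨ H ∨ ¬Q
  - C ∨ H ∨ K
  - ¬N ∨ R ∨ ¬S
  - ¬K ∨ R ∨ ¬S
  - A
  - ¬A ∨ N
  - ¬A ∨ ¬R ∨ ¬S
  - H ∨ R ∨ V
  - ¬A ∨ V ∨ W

Unit clause (¬R) forces R = False.
Unit clause (A) forces A = True.
In (¬A ∨ N) only N is left, so N = True.
In (¬N ∨ R ∨ ¬S) only ¬S is left, so S = False.
In (¬H ∨ S) only ¬H is left, so H = False.
In (H ∨ ¬K) only ¬K is left, so K = False.
In (¬A ∨ H ∨ ¬Q) only ¬Q is left, so Q = False.
In (C ∨ H ∨ K) only C is left, so C = True.
In (H ∨ R ∨ V) only V is left, so V = True.
In (K ∨ ¬W) only ¬W is left, so W = False.
All clauses satisfied.

C: True, K: False, Q: False, H: False, N: True, V: True, S: False, R: False, A: True, W: False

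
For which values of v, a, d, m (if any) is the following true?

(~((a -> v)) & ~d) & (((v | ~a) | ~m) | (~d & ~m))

v = False; a = True; d = False; m = False

  ~((a -> v)) & ~d = True
    ~((a -> v)) = True
      a -> v = False
    ~d = True
  ((v | ~a) | ~m) | (~d & ~m) = True
    (v | ~a) | ~m = True
      v | ~a = False
        ~a = False
      ~m = True
    ~d & ~m = True
      ~d = True
      ~m = True
Both conjuncts True, so the formula holds.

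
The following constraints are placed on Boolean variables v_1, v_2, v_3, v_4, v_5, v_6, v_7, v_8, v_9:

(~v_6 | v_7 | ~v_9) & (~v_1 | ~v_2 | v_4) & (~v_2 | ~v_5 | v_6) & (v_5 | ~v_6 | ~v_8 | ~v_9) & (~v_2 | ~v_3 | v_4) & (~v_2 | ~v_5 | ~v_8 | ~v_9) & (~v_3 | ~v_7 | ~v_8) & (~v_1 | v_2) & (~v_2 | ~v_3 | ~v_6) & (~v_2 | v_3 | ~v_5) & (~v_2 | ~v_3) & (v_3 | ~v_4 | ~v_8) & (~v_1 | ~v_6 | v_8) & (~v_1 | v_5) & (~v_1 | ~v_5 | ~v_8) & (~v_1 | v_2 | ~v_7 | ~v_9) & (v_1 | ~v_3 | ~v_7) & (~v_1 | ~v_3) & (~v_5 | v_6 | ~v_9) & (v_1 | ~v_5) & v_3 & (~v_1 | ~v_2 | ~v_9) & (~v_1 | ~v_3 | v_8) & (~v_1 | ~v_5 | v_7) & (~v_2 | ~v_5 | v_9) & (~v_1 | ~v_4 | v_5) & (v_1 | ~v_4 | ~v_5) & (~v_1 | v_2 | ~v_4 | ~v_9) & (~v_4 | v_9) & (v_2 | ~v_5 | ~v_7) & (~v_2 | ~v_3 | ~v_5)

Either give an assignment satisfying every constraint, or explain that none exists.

v_1: False; v_2: False; v_3: True; v_4: False; v_5: False; v_6: True; v_7: False; v_8: True; v_9: False

Unit clause (v_3) forces v_3 = True.
In (~v_2 | ~v_3) only ~v_2 is left, so v_2 = False.
In (~v_1 | ~v_3) only ~v_1 is left, so v_1 = False.
In (v_1 | ~v_5) only ~v_5 is left, so v_5 = False.
In (v_1 | ~v_3 | ~v_7) only ~v_7 is left, so v_7 = False.
Set v_4 = False.
Set v_6 = True.
  then (~v_6 | v_7 | ~v_9) forces v_9 = False.
Set v_8 = True.
All clauses satisfied.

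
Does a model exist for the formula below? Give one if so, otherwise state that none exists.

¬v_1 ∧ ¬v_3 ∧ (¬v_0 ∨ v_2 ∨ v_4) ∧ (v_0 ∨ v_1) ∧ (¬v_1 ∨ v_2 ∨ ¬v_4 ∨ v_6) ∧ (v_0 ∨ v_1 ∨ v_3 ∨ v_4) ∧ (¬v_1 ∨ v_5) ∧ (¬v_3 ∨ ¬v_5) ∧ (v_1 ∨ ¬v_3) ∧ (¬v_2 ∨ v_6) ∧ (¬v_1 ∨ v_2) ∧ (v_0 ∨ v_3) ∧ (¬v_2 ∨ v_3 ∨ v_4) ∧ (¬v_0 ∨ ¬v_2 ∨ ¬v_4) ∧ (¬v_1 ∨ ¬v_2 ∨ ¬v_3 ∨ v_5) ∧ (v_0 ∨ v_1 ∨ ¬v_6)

Unit clause (¬v_1) forces v_1 = False.
Unit clause (¬v_3) forces v_3 = False.
In (v_0 ∨ v_1) only v_0 is left, so v_0 = True.
Set v_2 = False.
  then (¬v_0 ∨ v_2 ∨ v_4) forces v_4 = True.
Set v_5 = False.
Set v_6 = False.
All clauses satisfied.

v_0 = True, v_1 = False, v_2 = False, v_3 = False, v_4 = True, v_5 = False, v_6 = False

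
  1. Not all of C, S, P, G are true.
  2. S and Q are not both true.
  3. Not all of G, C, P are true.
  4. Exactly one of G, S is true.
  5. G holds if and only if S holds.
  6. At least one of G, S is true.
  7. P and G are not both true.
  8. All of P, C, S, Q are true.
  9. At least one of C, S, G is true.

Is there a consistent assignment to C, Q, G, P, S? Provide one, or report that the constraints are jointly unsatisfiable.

Case Q = True:
  (2) with Q=T forces S = False.
  Constraint (8) is violated (S=F) — contradiction.
Case Q = False:
  Constraint (8) is violated (Q=F) — contradiction.
Both cases fail — unsatisfiable.

UNSATISFIABLE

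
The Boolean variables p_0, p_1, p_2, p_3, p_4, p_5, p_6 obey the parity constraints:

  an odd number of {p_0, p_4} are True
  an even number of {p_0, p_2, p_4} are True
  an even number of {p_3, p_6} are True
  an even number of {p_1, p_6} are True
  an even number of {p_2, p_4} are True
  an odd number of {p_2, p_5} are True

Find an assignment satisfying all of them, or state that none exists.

p_0=F; p_1=F; p_2=T; p_3=F; p_4=T; p_5=F; p_6=F

{p_0, p_4}: 1 true → odd ✓
{p_0, p_2, p_4}: 2 true → even ✓
{p_3, p_6}: 0 true → even ✓
{p_1, p_6}: 0 true → even ✓
{p_2, p_4}: 2 true → even ✓
{p_2, p_5}: 1 true → odd ✓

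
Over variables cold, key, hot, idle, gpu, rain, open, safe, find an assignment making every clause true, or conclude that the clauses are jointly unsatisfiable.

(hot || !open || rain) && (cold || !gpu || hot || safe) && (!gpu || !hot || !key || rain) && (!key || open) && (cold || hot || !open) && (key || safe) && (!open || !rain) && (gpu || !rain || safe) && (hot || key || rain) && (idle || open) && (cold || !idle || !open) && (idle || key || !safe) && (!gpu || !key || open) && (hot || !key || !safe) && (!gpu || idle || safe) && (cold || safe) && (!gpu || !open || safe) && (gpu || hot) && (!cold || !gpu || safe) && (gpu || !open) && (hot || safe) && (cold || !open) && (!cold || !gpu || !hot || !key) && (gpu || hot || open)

cold=T, key=F, hot=T, idle=T, gpu=F, rain=F, open=F, safe=T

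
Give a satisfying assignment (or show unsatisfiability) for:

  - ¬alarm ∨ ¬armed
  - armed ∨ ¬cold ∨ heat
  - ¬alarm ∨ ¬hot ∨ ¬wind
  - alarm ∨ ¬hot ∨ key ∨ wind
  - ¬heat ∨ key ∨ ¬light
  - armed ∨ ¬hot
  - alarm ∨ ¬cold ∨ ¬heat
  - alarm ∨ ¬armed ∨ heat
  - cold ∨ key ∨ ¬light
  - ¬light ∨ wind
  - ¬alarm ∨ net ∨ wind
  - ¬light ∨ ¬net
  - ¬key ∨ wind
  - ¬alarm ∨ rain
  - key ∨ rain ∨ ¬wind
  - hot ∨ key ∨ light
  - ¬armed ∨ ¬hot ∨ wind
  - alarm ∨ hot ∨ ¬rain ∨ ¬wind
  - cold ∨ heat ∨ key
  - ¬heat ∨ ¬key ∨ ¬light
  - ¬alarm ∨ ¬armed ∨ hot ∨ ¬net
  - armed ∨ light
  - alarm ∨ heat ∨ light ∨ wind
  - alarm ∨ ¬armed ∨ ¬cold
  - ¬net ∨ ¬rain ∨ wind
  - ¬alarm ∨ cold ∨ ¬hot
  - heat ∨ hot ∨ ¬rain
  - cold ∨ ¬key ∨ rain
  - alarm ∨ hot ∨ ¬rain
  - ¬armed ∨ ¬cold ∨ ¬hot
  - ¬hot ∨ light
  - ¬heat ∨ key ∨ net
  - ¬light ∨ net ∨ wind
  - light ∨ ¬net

Case armed = True:
  (¬alarm ∨ ¬armed) forces alarm = False.
  (alarm ∨ ¬armed ∨ heat) forces heat = True.
  (alarm ∨ ¬cold ∨ ¬heat) forces cold = False.
  If key = True:
    (¬key ∨ wind) forces wind = True.
    (¬heat ∨ ¬key ∨ ¬light) forces light = False.
    (cold ∨ ¬key ∨ rain) forces rain = True.
    (alarm ∨ hot ∨ ¬rain ∨ ¬wind) forces hot = True.
    clause (¬hot ∨ light) is falsified.
  If key = False:
    (¬heat ∨ key ∨ ¬light) forces light = False.
    (hot ∨ key ∨ light) forces hot = True.
    clause (¬hot ∨ light) is falsified.
  Every sub-case reaches a contradiction.
Case armed = False:
  (armed ∨ ¬hot) forces hot = False.
  (armed ∨ light) forces light = True.
  (¬light ∨ wind) forces wind = True.
  (¬light ∨ ¬net) forces net = False.
  If heat = True:
    (¬heat ∨ key ∨ ¬light) forces key = True.
    clause (¬heat ∨ ¬key ∨ ¬light) is falsified.
  If heat = False:
    (armed ∨ ¬cold ∨ heat) forces cold = False.
    (cold ∨ key ∨ ¬light) forces key = True.
    (heat ∨ hot ∨ ¬rain) forces rain = False.
    clause (cold ∨ ¬key ∨ rain) is falsified.
  Every sub-case reaches a contradiction.
Both cases fail, so the formula is unsatisfiable.

The formula is unsatisfiable.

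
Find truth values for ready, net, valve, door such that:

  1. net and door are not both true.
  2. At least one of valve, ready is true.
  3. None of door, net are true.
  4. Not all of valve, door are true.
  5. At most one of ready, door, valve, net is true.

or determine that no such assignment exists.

ready=T, net=F, valve=F, door=F

  (1) net=F, door=F — not both ✓
  (2) {valve, ready}: 1 true — at least one ✓
  (3) {door, net}: 0 true — none ✓
  (4) {valve, door}: 0/2 true — not all ✓
  (5) {ready, door, valve, net}: 1 true — at most one ✓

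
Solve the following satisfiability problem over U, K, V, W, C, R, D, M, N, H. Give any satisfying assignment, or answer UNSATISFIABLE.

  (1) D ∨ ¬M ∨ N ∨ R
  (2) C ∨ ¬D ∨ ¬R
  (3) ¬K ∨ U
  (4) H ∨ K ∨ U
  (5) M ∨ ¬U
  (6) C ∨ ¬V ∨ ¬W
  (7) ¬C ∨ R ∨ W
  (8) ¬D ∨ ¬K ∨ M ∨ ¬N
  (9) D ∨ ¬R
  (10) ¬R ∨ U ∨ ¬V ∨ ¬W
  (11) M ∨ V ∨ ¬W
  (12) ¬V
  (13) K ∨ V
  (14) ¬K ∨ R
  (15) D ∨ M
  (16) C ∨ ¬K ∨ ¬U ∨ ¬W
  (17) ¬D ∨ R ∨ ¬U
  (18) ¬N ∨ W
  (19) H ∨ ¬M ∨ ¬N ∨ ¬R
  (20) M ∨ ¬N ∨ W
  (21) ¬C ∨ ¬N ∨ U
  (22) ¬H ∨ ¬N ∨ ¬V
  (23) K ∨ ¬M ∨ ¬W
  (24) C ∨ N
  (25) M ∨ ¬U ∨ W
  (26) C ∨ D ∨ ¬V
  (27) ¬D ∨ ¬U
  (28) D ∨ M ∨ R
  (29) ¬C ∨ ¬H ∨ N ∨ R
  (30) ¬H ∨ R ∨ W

Case V = True:
  Clause (¬V) is falsified — contradiction.
Case V = False:
  (K ∨ V) forces K = True.
  (¬K ∨ U) forces U = True.
  (M ∨ ¬U) forces M = True.
  (¬K ∨ R) forces R = True.
  (D ∨ ¬R) forces D = True.
  Clause (¬D ∨ ¬U) is falsified — contradiction.
Both cases fail, so the formula is unsatisfiable.

No satisfying assignment exists.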